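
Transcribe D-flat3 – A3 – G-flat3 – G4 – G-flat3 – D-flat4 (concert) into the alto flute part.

Written C4 sounds as G3 on the alto flute, so concert pitches are written a perfect fourth up.
Db3 gives Gb3
A3 gives D4
Gb3 gives Cb4
G4 gives C5
Gb3 gives Cb4
Db4 gives Gb4

Gb3 D4 Cb4 C5 Cb4 Gb4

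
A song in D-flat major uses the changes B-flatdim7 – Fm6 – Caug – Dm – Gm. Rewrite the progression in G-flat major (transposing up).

Ebdim7 Bbm6 Faug Gm Cm

D-flat major up to G-flat major is a perfect fourth; each chord root moves by that interval while the quality stays the same.
B-flatdim7: root B-flat up a perfect fourth → Eb, giving Ebdim7.
Fm6: root F up a perfect fourth → Bb, giving Bbm6.
Caug: root C up a perfect fourth → F, giving Faug.
Dm: root D up a perfect fourth → G, giving Gm.
Gm: root G up a perfect fourth → C, giving Cm.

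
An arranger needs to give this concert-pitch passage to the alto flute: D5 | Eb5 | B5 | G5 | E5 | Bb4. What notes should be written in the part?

Written C4 sounds as G3 on the alto flute, so concert pitches are written a perfect fourth up.
D5 becomes G5
Eb5 becomes Ab5
B5 becomes E6
G5 becomes C6
E5 becomes A5
Bb4 becomes Eb5

G5 Ab5 E6 C6 A5 Eb5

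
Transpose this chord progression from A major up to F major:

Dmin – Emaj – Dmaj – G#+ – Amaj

Bbmin Cmaj Bbmaj E+ Fmaj

A major up to F major is a minor sixth; each chord root moves by that interval while the quality stays the same.
Dmin: root D up a minor sixth → Bb, giving Bbmin.
Emaj: root E up a minor sixth → C, giving Cmaj.
Dmaj: root D up a minor sixth → Bb, giving Bbmaj.
G#+: root G# up a minor sixth → E, giving E+.
Amaj: root A up a minor sixth → F, giving Fmaj.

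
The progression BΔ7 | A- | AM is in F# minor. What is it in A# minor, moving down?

D#Δ7 C#- C#M

F# minor down to A# minor is a minor sixth; each chord root moves by that interval while the quality stays the same.
BΔ7: root B down a minor sixth → D#, giving D#Δ7.
A-: root A down a minor sixth → C#, giving C#-.
AM: root A down a minor sixth → C#, giving C#M.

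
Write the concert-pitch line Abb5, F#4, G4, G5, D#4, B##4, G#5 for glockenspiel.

Abb3 F#2 G2 G3 D#2 B##2 G#3

The glockenspiel sounds a perfect fifteenth above written, so the written part must be a perfect fifteenth below concert — transpose each note down.
Abb5 -> Abb3
F#4 -> F#2
G4 -> G2
G5 -> G3
D#4 -> D#2
B##4 -> B##2
G#5 -> G#3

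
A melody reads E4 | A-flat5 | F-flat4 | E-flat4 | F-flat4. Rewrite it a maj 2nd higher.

E4 → F#4
Ab5 → Bb5
Fb4 → Gb4
Eb4 → F4
Fb4 → Gb4

F#4 Bb5 Gb4 F4 Gb4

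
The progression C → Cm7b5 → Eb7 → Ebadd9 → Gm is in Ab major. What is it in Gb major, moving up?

Ab major up to Gb major is a minor seventh; each chord root moves by that interval while the quality stays the same.
C: root C up a minor seventh → Bb, giving Bb.
Cm7b5: root C up a minor seventh → Bb, giving Bbm7b5.
Eb7: root Eb up a minor seventh → Db, giving Db7.
Ebadd9: root Eb up a minor seventh → Db, giving Dbadd9.
Gm: root G up a minor seventh → F, giving Fm.

Bb Bbm7b5 Db7 Dbadd9 Fm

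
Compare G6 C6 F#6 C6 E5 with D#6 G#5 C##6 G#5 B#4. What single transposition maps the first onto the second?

Take the first pair: G6 → D#6. G to D spans 4 letter names, so the interval is some kind of fourth.
D#6 to G6 is 4 semitones, which makes it a diminished fourth; the second version is lower, so the direction is down.
Checking another pair — E5 → B#4 — gives the same interval.

down a diminished fourth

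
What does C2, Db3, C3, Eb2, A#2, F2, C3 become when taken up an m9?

A minor ninth up from C2 gives Db3.
Db3 up a minor ninth is Ebb4.
C3 up a minor ninth is Db4.
Eb2 up a minor ninth is Fb3.
A#2: a ninth up reaches B, and 13 semitones makes it B3.
A minor ninth up from F2 gives Gb3.
C3 up a minor ninth is Db4.

Db3 Ebb4 Db4 Fb3 B3 Gb3 Db4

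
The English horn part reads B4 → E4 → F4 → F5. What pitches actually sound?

E4 A3 Bb3 Bb4

Written C4 on the English horn sounds as F3, a perfect fifth lower; apply that shift to every note.
B4 -> E4
E4 -> A3
F4 -> Bb3
F5 -> Bb4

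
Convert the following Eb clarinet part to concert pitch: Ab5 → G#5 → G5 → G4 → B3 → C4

Cb6 B5 Bb5 Bb4 D4 Eb4

The Eb clarinet sounds a minor third above written, so transpose each written note up a minor third.
Ab5 -> Cb6
G#5 -> B5
G5 -> Bb5
G4 -> Bb4
B3 -> D4
C4 -> Eb4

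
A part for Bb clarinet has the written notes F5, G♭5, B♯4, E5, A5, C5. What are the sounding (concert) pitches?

Written C4 on the Bb clarinet sounds as Bb3, a major second lower; apply that shift to every note.
F5 gives Eb5
Gb5 gives Fb5
B#4 gives A#4
E5 gives D5
A5 gives G5
C5 gives Bb4

Eb5 Fb5 A#4 D5 G5 Bb4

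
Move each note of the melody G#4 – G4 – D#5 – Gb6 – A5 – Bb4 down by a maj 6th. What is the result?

G#4 to B3
G4 to Bb3
D#5 to F#4
Gb6 to Bbb5
A5 to C5
Bb4 to Db4

B3 Bb3 F#4 Bbb5 C5 Db4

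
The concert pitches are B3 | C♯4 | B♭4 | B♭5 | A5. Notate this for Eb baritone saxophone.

The Eb baritone saxophone sounds a major thirteenth below written, so the written part must be a major thirteenth above concert — transpose each note up.
B3 to G#5
C#4 to A#5
Bb4 to G6
Bb5 to G7
A5 to F#7

G#5 A#5 G6 G7 F#7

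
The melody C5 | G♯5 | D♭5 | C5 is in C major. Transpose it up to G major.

G5 D#6 Ab5 G5

From C up to G is a perfect fifth; apply that to each pitch.
C5 gives G5
G#5 gives D#6
Db5 gives Ab5
C5 gives G5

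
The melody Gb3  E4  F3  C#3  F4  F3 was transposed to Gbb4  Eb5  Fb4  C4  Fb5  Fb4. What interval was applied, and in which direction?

up a diminished octave

Take the first pair: Gb3 → Gbb4. G to G spans 8 letter names, so the interval is some kind of octave.
Gb3 to Gbb4 is 11 semitones, which makes it a diminished octave; the second version is higher, so the direction is up.
Checking another pair — F3 → Fb4 — gives the same interval.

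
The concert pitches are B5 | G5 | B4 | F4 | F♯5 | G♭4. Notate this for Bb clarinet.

The Bb clarinet sounds a major second below written, so the written part must be a major second above concert — transpose each note up.
B5 gives C#6
G5 gives A5
B4 gives C#5
F4 gives G4
F#5 gives G#5
Gb4 gives Ab4

C#6 A5 C#5 G4 G#5 Ab4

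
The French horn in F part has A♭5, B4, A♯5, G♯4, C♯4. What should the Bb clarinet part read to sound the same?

Eb5 F#4 E#5 D#4 G#3

First find concert pitch: the French horn in F sounds a perfect fifth below written, so A♭5 B4 A♯5 G♯4 C♯4 sounds Db5 E4 D#5 C#4 F#3.
Then write for Bb clarinet: it sounds a major second below written, so the part must be a major second above concert.
Db5 → Eb5
E4 → F#4
D#5 → E#5
C#4 → D#4
F#3 → G#3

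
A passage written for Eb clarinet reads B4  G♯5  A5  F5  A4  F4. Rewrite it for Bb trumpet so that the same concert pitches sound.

E5 C#6 D6 Bb5 D5 Bb4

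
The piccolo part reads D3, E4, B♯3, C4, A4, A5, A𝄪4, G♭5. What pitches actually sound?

D4 E5 B#4 C5 A5 A6 A##5 Gb6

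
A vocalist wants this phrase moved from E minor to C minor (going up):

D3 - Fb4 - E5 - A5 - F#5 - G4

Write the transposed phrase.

Bb3 Dbb5 C6 F6 D6 Eb5

From E up to C is a minor sixth; apply that to each pitch.
D3 → Bb3
Fb4 → Dbb5
E5 → C6
A5 → F6
F#5 → D6
G4 → Eb5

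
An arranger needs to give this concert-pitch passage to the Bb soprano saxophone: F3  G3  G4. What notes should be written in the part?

The Bb soprano saxophone sounds a major second below written, so the written part must be a major second above concert — transpose each note up.
F3 → G3
G3 → A3
G4 → A4

G3 A3 A4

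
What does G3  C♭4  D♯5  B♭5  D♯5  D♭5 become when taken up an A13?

G3 to E#5
Cb4 to A5
D#5 to B##6
Bb5 to G#7
D#5 to B##6
Db5 to B6

E#5 A5 B##6 G#7 B##6 B6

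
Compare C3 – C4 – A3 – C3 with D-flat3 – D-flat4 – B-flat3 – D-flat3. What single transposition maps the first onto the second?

Take the first pair: C3 → Db3. C to D spans 2 letter names, so the interval is some kind of second.
C3 to Db3 is 1 semitone, which makes it a minor second; the second version is higher, so the direction is up.
Checking another pair — C3 → Db3 — gives the same interval.

up a minor second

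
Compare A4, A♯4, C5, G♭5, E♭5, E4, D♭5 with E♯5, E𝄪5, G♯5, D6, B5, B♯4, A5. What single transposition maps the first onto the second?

up an augmented fifth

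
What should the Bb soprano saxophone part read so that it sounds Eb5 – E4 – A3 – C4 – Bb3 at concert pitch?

F5 F#4 B3 D4 C4

The Bb soprano saxophone sounds a major second below written, so the written part must be a major second above concert — transpose each note up.
Eb5 → F5
E4 → F#4
A3 → B3
C4 → D4
Bb3 → C4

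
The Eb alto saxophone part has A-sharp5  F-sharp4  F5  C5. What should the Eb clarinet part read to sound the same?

A#4 F#3 F4 C4

First find concert pitch: the Eb alto saxophone sounds a major sixth below written, so A-sharp5 F-sharp4 F5 C5 sounds C#5 A3 Ab4 Eb4.
Then write for Eb clarinet: it sounds a minor third above written, so the part must be a minor third below concert.
C#5 → A#4
A3 → F#3
Ab4 → F4
Eb4 → C4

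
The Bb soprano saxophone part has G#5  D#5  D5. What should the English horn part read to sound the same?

C#6 G#5 G5

First find concert pitch: the Bb soprano saxophone sounds a major second below written, so G#5 D#5 D5 sounds F#5 C#5 C5.
Then write for English horn: it sounds a perfect fifth below written, so the part must be a perfect fifth above concert.
F#5 → C#6
C#5 → G#5
C5 → G5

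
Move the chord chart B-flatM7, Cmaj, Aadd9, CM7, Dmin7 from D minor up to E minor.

CM7 Dmaj Badd9 DM7 Emin7

D minor up to E minor is a major second; each chord root moves by that interval while the quality stays the same.
B-flatM7: root B-flat up a major second → C, giving CM7.
Cmaj: root C up a major second → D, giving Dmaj.
Aadd9: root A up a major second → B, giving Badd9.
CM7: root C up a major second → D, giving DM7.
Dmin7: root D up a major second → E, giving Emin7.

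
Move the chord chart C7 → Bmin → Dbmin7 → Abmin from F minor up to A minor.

E7 D#min Fmin7 Cmin

F minor up to A minor is a major third; each chord root moves by that interval while the quality stays the same.
C7: root C up a major third → E, giving E7.
Bmin: root B up a major third → D#, giving D#min.
Dbmin7: root Db up a major third → F, giving Fmin7.
Abmin: root Ab up a major third → C, giving Cmin.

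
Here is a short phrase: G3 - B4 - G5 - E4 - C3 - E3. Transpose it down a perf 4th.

G3 → D3
B4 → F#4
G5 → D5
E4 → B3
C3 → G2
E3 → B2

D3 F#4 D5 B3 G2 B2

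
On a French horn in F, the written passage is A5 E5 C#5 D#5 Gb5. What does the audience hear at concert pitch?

Written C4 on the French horn in F sounds as F3, a perfect fifth lower; apply that shift to every note.
A5 → D5
E5 → A4
C#5 → F#4
D#5 → G#4
Gb5 → Cb5

D5 A4 F#4 G#4 Cb5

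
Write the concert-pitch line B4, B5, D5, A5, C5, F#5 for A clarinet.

Written C4 sounds as A3 on the A clarinet, so concert pitches are written a minor third up.
B4 → D5
B5 → D6
D5 → F5
A5 → C6
C5 → Eb5
F#5 → A5

D5 D6 F5 C6 Eb5 A5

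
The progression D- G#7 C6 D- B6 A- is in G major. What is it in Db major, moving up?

Ab- D7 Gb6 Ab- F6 Eb-

G major up to Db major is a diminished fifth; each chord root moves by that interval while the quality stays the same.
D-: root D up a diminished fifth → Ab, giving Ab-.
G#7: root G# up a diminished fifth → D, giving D7.
C6: root C up a diminished fifth → Gb, giving Gb6.
D-: root D up a diminished fifth → Ab, giving Ab-.
B6: root B up a diminished fifth → F, giving F6.
A-: root A up a diminished fifth → Eb, giving Eb-.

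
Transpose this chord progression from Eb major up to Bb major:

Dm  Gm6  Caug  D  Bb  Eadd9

Eb major up to Bb major is a perfect fifth; each chord root moves by that interval while the quality stays the same.
Dm: root D up a perfect fifth → A, giving Am.
Gm6: root G up a perfect fifth → D, giving Dm6.
Caug: root C up a perfect fifth → G, giving Gaug.
D: root D up a perfect fifth → A, giving A.
Bb: root Bb up a perfect fifth → F, giving F.
Eadd9: root E up a perfect fifth → B, giving Badd9.

Am Dm6 Gaug A F Badd9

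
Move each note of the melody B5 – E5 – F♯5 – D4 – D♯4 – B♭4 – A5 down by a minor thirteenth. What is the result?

B5 -> D#4
E5 -> G#3
F#5 -> A#3
D4 -> F#2
D#4 -> F##2
Bb4 -> D3
A5 -> C#4

D#4 G#3 A#3 F#2 F##2 D3 C#4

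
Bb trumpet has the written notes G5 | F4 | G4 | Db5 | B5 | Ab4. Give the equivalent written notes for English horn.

C6 Bb4 C5 Gb5 E6 Db5

First find concert pitch: the Bb trumpet sounds a major second below written, so G5 F4 G4 Db5 B5 Ab4 sounds F5 Eb4 F4 Cb5 A5 Gb4.
Then write for English horn: it sounds a perfect fifth below written, so the part must be a perfect fifth above concert.
F5 → C6
Eb4 → Bb4
F4 → C5
Cb5 → Gb5
A5 → E6
Gb4 → Db5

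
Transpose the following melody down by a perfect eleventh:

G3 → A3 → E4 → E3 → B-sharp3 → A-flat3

D2 E2 B2 B1 F##2 Eb2

G3 gives D2
A3 gives E2
E4 gives B2
E3 gives B1
B#3 gives F##2
Ab3 gives Eb2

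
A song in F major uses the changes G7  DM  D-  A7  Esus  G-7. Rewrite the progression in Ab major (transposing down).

F major down to Ab major is a major sixth; each chord root moves by that interval while the quality stays the same.
G7: root G down a major sixth → Bb, giving Bb7.
DM: root D down a major sixth → F, giving FM.
D-: root D down a major sixth → F, giving F-.
A7: root A down a major sixth → C, giving C7.
Esus: root E down a major sixth → G, giving Gsus.
G-7: root G down a major sixth → Bb, giving Bb-7.

Bb7 FM F- C7 Gsus Bb-7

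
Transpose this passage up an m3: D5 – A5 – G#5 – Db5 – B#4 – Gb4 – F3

F5 C6 B5 Fb5 D#5 Bbb4 Ab3

D5 -> F5
A5 -> C6
G#5 -> B5
Db5 -> Fb5
B#4 -> D#5
Gb4 -> Bbb4
F3 -> Ab3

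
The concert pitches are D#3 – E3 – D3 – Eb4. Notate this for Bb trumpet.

Written C4 sounds as Bb3 on the Bb trumpet, so concert pitches are written a major second up.
D#3 to E#3
E3 to F#3
D3 to E3
Eb4 to F4

E#3 F#3 E3 F4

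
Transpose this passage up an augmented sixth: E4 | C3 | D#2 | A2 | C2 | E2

C##5 A#3 B##2 F##3 A#2 C##3

E4 up an augmented sixth is C##5.
An augmented sixth up from C3 gives A#3.
D#2 up an augmented sixth is B##2.
A2: a sixth up reaches F, and 10 semitones makes it F##3.
C2 up an augmented sixth is A#2.
An augmented sixth up from E2 gives C##3.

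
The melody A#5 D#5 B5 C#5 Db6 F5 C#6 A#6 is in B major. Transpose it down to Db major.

B major to Db major down is an augmented sixth, so every note moves down by that interval.
A#5 to C5
D#5 to F4
B5 to Db5
C#5 to Eb4
Db6 to Fbb5
F5 to Abb4
C#6 to Eb5
A#6 to C6

C5 F4 Db5 Eb4 Fbb5 Abb4 Eb5 C6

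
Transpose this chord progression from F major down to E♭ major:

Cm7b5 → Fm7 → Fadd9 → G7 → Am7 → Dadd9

Bbm7b5 Ebm7 Ebadd9 F7 Gm7 Cadd9

F major down to E♭ major is a major second; each chord root moves by that interval while the quality stays the same.
Cm7b5: root C down a major second → Bb, giving Bbm7b5.
Fm7: root F down a major second → Eb, giving Ebm7.
Fadd9: root F down a major second → Eb, giving Ebadd9.
G7: root G down a major second → F, giving F7.
Am7: root A down a major second → G, giving Gm7.
Dadd9: root D down a major second → C, giving Cadd9.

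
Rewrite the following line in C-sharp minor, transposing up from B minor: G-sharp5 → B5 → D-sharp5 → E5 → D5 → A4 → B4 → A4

A#5 C#6 E#5 F#5 E5 B4 C#5 B4

From B up to C-sharp is a major second; apply that to each pitch.
G#5 to A#5
B5 to C#6
D#5 to E#5
E5 to F#5
D5 to E5
A4 to B4
B4 to C#5
A4 to B4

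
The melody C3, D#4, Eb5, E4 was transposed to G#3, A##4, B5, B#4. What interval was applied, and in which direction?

up an augmented fifth

Take the first pair: C3 → G#3. C to G spans 5 letter names, so the interval is some kind of fifth.
C3 to G#3 is 8 semitones, which makes it an augmented fifth; the second version is higher, so the direction is up.
Checking another pair — E4 → B#4 — gives the same interval.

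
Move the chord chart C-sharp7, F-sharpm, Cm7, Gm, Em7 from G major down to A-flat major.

D7 Gm Dbm7 Abm Fm7

G major down to A-flat major is a major seventh; each chord root moves by that interval while the quality stays the same.
C-sharp7: root C-sharp down a major seventh → D, giving D7.
F-sharpm: root F-sharp down a major seventh → G, giving Gm.
Cm7: root C down a major seventh → Db, giving Dbm7.
Gm: root G down a major seventh → Ab, giving Abm.
Em7: root E down a major seventh → F, giving Fm7.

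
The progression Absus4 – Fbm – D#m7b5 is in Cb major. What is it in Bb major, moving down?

Cb major down to Bb major is a minor second; each chord root moves by that interval while the quality stays the same.
Absus4: root Ab down a minor second → G, giving Gsus4.
Fbm: root Fb down a minor second → Eb, giving Ebm.
D#m7b5: root D# down a minor second → C##, giving C##m7b5.

Gsus4 Ebm C##m7b5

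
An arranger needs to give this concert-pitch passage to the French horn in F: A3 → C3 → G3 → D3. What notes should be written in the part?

Written C4 sounds as F3 on the French horn in F, so concert pitches are written a perfect fifth up.
A3 becomes E4
C3 becomes G3
G3 becomes D4
D3 becomes A3

E4 G3 D4 A3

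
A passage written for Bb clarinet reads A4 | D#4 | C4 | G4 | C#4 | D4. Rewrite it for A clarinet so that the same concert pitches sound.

Bb4 E4 Db4 Ab4 D4 Eb4

First find concert pitch: the Bb clarinet sounds a major second below written, so A4 D#4 C4 G4 C#4 D4 sounds G4 C#4 Bb3 F4 B3 C4.
Then write for A clarinet: it sounds a minor third below written, so the part must be a minor third above concert.
G4 → Bb4
C#4 → E4
Bb3 → Db4
F4 → Ab4
B3 → D4
C4 → Eb4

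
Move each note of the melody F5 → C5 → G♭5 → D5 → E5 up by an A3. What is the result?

F5 up an augmented third is A#5.
C5: a third up reaches E, and 5 semitones makes it E#5.
An augmented third up from Gb5 gives B5.
D5: a third up reaches F, and 5 semitones makes it F##5.
E5: a third up reaches G, and 5 semitones makes it G##5.

A#5 E#5 B5 F##5 G##5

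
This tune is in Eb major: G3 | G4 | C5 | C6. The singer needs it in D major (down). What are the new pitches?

F#3 F#4 B4 B5

From Eb down to D is a minor second; apply that to each pitch.
G3 to F#3
G4 to F#4
C5 to B4
C6 to B5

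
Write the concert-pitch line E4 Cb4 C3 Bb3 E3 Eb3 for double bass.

The double bass sounds a perfect octave below written, so the written part must be a perfect octave above concert — transpose each note up.
E4 becomes E5
Cb4 becomes Cb5
C3 becomes C4
Bb3 becomes Bb4
E3 becomes E4
Eb3 becomes Eb4

E5 Cb5 C4 Bb4 E4 Eb4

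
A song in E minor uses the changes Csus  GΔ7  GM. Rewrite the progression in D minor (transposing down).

Bbsus FΔ7 FM

E minor down to D minor is a major second; each chord root moves by that interval while the quality stays the same.
Csus: root C down a major second → Bb, giving Bbsus.
GΔ7: root G down a major second → F, giving FΔ7.
GM: root G down a major second → F, giving FM.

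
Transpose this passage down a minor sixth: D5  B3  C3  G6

F#4 D#3 E2 B5

A minor sixth down from D5 gives F#4.
B3 down a minor sixth is D#3.
C3: a sixth down reaches E, and 8 semitones makes it E2.
A minor sixth down from G6 gives B5.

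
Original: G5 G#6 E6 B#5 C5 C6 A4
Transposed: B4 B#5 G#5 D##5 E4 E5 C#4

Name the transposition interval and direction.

From G5 to B4 is 6 letter names — a sixth of some quality.
B4 to G5 is 8 semitones, which makes it a minor sixth; the second version is lower, so the direction is down.
Checking another pair — A4 → C#4 — gives the same interval.

down a minor sixth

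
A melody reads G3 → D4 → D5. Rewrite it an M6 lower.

Bb2 F3 F4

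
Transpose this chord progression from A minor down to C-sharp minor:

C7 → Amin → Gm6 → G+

A minor down to C-sharp minor is a minor sixth; each chord root moves by that interval while the quality stays the same.
C7: root C down a minor sixth → E, giving E7.
Amin: root A down a minor sixth → C#, giving C#min.
Gm6: root G down a minor sixth → B, giving Bm6.
G+: root G down a minor sixth → B, giving B+.

E7 C#min Bm6 B+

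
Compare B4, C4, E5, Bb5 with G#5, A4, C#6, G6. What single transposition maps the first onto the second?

up a major sixth

From B4 to G#5 is 6 letter names — a sixth of some quality.
B4 to G#5 is 9 semitones, which makes it a major sixth; the second version is higher, so the direction is up.
Checking another pair — Bb5 → G6 — gives the same interval.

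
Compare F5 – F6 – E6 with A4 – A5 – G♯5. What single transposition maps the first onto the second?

From F5 to A4 is 6 letter names — a sixth of some quality.
A4 to F5 is 8 semitones, which makes it a minor sixth; the second version is lower, so the direction is down.
Checking another pair — E6 → G#5 — gives the same interval.

down a minor sixth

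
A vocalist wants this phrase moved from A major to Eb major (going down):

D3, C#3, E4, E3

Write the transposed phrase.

Ab2 G2 Bb3 Bb2

From A down to Eb is an augmented fourth; apply that to each pitch.
D3 -> Ab2
C#3 -> G2
E4 -> Bb3
E3 -> Bb2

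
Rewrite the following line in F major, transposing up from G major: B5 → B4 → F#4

From G up to F is a minor seventh; apply that to each pitch.
B5 to A6
B4 to A5
F#4 to E5

A6 A5 E5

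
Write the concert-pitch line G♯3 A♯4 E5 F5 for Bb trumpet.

Written C4 sounds as Bb3 on the Bb trumpet, so concert pitches are written a major second up.
G#3 -> A#3
A#4 -> B#4
E5 -> F#5
F5 -> G5

A#3 B#4 F#5 G5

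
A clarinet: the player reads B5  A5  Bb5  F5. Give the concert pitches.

G#5 F#5 G5 D5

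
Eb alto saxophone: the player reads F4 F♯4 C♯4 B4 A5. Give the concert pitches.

Ab3 A3 E3 D4 C5

The Eb alto saxophone sounds a major sixth below written, so transpose each written note down a major sixth.
F4 gives Ab3
F#4 gives A3
C#4 gives E3
B4 gives D4
A5 gives C5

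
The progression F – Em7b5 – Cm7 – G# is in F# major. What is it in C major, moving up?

F# major up to C major is a diminished fifth; each chord root moves by that interval while the quality stays the same.
F: root F up a diminished fifth → Cb, giving Cb.
Em7b5: root E up a diminished fifth → Bb, giving Bbm7b5.
Cm7: root C up a diminished fifth → Gb, giving Gbm7.
G#: root G# up a diminished fifth → D, giving D.

Cb Bbm7b5 Gbm7 D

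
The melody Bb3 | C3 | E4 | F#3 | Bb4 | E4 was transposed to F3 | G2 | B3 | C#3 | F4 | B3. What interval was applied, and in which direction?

down a perfect fourth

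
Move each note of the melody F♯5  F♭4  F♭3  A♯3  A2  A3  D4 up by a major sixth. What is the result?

D#6 Db5 Db4 F##4 F#3 F#4 B4

F#5 -> D#6
Fb4 -> Db5
Fb3 -> Db4
A#3 -> F##4
A2 -> F#3
A3 -> F#4
D4 -> B4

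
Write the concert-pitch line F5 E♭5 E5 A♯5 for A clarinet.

The A clarinet sounds a minor third below written, so the written part must be a minor third above concert — transpose each note up.
F5 -> Ab5
Eb5 -> Gb5
E5 -> G5
A#5 -> C#6

Ab5 Gb5 G5 C#6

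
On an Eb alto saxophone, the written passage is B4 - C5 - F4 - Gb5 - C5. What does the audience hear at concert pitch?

Written C4 on the Eb alto saxophone sounds as Eb3, a major sixth lower; apply that shift to every note.
B4 -> D4
C5 -> Eb4
F4 -> Ab3
Gb5 -> Bbb4
C5 -> Eb4

D4 Eb4 Ab3 Bbb4 Eb4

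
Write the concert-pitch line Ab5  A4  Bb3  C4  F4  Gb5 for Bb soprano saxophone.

Written C4 sounds as Bb3 on the Bb soprano saxophone, so concert pitches are written a major second up.
Ab5 gives Bb5
A4 gives B4
Bb3 gives C4
C4 gives D4
F4 gives G4
Gb5 gives Ab5

Bb5 B4 C4 D4 G4 Ab5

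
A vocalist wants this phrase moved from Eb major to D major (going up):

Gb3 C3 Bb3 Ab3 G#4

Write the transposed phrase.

F4 B3 A4 G4 F##5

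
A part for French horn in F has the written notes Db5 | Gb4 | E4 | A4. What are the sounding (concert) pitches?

Gb4 Cb4 A3 D4

The French horn in F sounds a perfect fifth below written, so transpose each written note down a perfect fifth.
Db5 → Gb4
Gb4 → Cb4
E4 → A3
A4 → D4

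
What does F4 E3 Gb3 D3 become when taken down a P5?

Bb3 A2 Cb3 G2

F4 -> Bb3
E3 -> A2
Gb3 -> Cb3
D3 -> G2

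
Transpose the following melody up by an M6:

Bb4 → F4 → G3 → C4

G5 D5 E4 A4

Bb4 -> G5
F4 -> D5
G3 -> E4
C4 -> A4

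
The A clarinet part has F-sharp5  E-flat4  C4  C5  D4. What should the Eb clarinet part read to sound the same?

B#4 A3 F#3 F#4 G#3

First find concert pitch: the A clarinet sounds a minor third below written, so F-sharp5 E-flat4 C4 C5 D4 sounds D#5 C4 A3 A4 B3.
Then write for Eb clarinet: it sounds a minor third above written, so the part must be a minor third below concert.
D#5 → B#4
C4 → A3
A3 → F#3
A4 → F#4
B3 → G#3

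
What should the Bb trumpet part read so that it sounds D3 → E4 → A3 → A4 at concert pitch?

E3 F#4 B3 B4

Written C4 sounds as Bb3 on the Bb trumpet, so concert pitches are written a major second up.
D3 gives E3
E4 gives F#4
A3 gives B3
A4 gives B4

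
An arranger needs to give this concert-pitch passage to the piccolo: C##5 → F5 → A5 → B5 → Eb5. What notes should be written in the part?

C##4 F4 A4 B4 Eb4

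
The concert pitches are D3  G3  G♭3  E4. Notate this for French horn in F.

A3 D4 Db4 B4

The French horn in F sounds a perfect fifth below written, so the written part must be a perfect fifth above concert — transpose each note up.
D3 to A3
G3 to D4
Gb3 to Db4
E4 to B4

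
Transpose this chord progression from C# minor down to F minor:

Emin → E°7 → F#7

Abmin Ab°7 Bb7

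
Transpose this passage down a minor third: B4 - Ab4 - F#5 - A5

G#4 F4 D#5 F#5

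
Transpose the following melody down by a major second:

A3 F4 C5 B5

G3 Eb4 Bb4 A5

A3 down a major second is G3.
A major second down from F4 gives Eb4.
C5: a second down reaches B, and 2 semitones makes it Bb4.
A major second down from B5 gives A5.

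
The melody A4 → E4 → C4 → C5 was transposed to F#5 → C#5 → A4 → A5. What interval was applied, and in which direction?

up a major sixth

From A4 to F#5 is 6 letter names — a sixth of some quality.
A4 to F#5 is 9 semitones, which makes it a major sixth; the second version is higher, so the direction is up.
Checking another pair — C5 → A5 — gives the same interval.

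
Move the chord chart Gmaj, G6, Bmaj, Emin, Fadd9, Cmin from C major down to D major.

Amaj A6 C#maj F#min Gadd9 Dmin

C major down to D major is a minor seventh; each chord root moves by that interval while the quality stays the same.
Gmaj: root G down a minor seventh → A, giving Amaj.
G6: root G down a minor seventh → A, giving A6.
Bmaj: root B down a minor seventh → C#, giving C#maj.
Emin: root E down a minor seventh → F#, giving F#min.
Fadd9: root F down a minor seventh → G, giving Gadd9.
Cmin: root C down a minor seventh → D, giving Dmin.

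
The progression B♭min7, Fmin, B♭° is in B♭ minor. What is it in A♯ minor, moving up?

A#min7 E#min A#°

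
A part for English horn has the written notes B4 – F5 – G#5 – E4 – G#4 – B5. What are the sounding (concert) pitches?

E4 Bb4 C#5 A3 C#4 E5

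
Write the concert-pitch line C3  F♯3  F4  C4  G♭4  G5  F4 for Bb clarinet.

Written C4 sounds as Bb3 on the Bb clarinet, so concert pitches are written a major second up.
C3 gives D3
F#3 gives G#3
F4 gives G4
C4 gives D4
Gb4 gives Ab4
G5 gives A5
F4 gives G4

D3 G#3 G4 D4 Ab4 A5 G4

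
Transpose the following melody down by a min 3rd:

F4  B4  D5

A minor third down from F4 gives D4.
B4 down a minor third is G#4.
A minor third down from D5 gives B4.

D4 G#4 B4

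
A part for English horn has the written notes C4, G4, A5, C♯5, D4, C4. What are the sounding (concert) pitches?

Written C4 on the English horn sounds as F3, a perfect fifth lower; apply that shift to every note.
C4 → F3
G4 → C4
A5 → D5
C#5 → F#4
D4 → G3
C4 → F3

F3 C4 D5 F#4 G3 F3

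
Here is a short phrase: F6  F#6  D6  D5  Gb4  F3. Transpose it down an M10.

Db5 D5 Bb4 Bb3 Ebb3 Db2

F6 becomes Db5
F#6 becomes D5
D6 becomes Bb4
D5 becomes Bb3
Gb4 becomes Ebb3
F3 becomes Db2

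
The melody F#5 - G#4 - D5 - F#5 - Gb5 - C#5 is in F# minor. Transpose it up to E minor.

E6 F#5 C6 E6 Fb6 B5

F# minor to E minor up is a minor seventh, so every note moves up by that interval.
F#5 becomes E6
G#4 becomes F#5
D5 becomes C6
F#5 becomes E6
Gb5 becomes Fb6
C#5 becomes B5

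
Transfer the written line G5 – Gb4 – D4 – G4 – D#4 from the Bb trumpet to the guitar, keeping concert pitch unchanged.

F6 Fb5 C5 F5 C#5

First find concert pitch: the Bb trumpet sounds a major second below written, so G5 Gb4 D4 G4 D#4 sounds F5 Fb4 C4 F4 C#4.
Then write for guitar: it sounds a perfect octave below written, so the part must be a perfect octave above concert.
F5 → F6
Fb4 → Fb5
C4 → C5
F4 → F5
C#4 → C#5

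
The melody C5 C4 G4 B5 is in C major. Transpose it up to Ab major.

Ab5 Ab4 Eb5 G6

C major to Ab major up is a minor sixth, so every note moves up by that interval.
C5 becomes Ab5
C4 becomes Ab4
G4 becomes Eb5
B5 becomes G6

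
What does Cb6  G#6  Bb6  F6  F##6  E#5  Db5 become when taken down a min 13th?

Cb6 gives Eb4
G#6 gives B#4
Bb6 gives D5
F6 gives A4
F##6 gives A##4
E#5 gives G##3
Db5 gives F3

Eb4 B#4 D5 A4 A##4 G##3 F3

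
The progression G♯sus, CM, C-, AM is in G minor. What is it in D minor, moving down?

D#sus GM G- EM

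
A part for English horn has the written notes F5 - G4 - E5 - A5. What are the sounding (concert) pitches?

Bb4 C4 A4 D5

Written C4 on the English horn sounds as F3, a perfect fifth lower; apply that shift to every note.
F5 → Bb4
G4 → C4
E5 → A4
A5 → D5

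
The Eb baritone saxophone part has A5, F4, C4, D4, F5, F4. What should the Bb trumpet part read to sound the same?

D4 Bb2 F2 G2 Bb3 Bb2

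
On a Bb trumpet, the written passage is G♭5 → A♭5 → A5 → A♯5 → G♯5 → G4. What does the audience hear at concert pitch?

Fb5 Gb5 G5 G#5 F#5 F4

Written C4 on the Bb trumpet sounds as Bb3, a major second lower; apply that shift to every note.
Gb5 becomes Fb5
Ab5 becomes Gb5
A5 becomes G5
A#5 becomes G#5
G#5 becomes F#5
G4 becomes F4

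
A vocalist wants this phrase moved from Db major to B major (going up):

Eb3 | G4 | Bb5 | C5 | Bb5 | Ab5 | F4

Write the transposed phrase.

C#4 E#5 G#6 A#5 G#6 F#6 D#5

Db major to B major up is an augmented sixth, so every note moves up by that interval.
Eb3 becomes C#4
G4 becomes E#5
Bb5 becomes G#6
C5 becomes A#5
Bb5 becomes G#6
Ab5 becomes F#6
F4 becomes D#5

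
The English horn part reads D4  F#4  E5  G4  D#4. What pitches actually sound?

G3 B3 A4 C4 G#3

Written C4 on the English horn sounds as F3, a perfect fifth lower; apply that shift to every note.
D4 -> G3
F#4 -> B3
E5 -> A4
G4 -> C4
D#4 -> G#3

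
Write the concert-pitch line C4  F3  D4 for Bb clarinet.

The Bb clarinet sounds a major second below written, so the written part must be a major second above concert — transpose each note up.
C4 → D4
F3 → G3
D4 → E4

D4 G3 E4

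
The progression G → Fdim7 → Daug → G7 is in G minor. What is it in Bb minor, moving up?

Bb Abdim7 Faug Bb7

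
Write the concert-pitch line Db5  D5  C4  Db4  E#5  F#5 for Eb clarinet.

Written C4 sounds as Eb4 on the Eb clarinet, so concert pitches are written a minor third down.
Db5 to Bb4
D5 to B4
C4 to A3
Db4 to Bb3
E#5 to C##5
F#5 to D#5

Bb4 B4 A3 Bb3 C##5 D#5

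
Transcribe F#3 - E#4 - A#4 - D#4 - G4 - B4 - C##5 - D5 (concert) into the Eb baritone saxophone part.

D#5 C##6 F##6 B#5 E6 G#6 A##6 B6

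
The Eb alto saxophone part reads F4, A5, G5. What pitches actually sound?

Ab3 C5 Bb4

Written C4 on the Eb alto saxophone sounds as Eb3, a major sixth lower; apply that shift to every note.
F4 -> Ab3
A5 -> C5
G5 -> Bb4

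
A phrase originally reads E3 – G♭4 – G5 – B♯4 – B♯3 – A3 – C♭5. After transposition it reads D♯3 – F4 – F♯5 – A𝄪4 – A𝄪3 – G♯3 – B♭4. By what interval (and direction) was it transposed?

Take the first pair: E3 → D#3. E to D spans 2 letter names, so the interval is some kind of second.
D#3 to E3 is 1 semitone, which makes it a minor second; the second version is lower, so the direction is down.
Checking another pair — Cb5 → Bb4 — gives the same interval.

down a minor second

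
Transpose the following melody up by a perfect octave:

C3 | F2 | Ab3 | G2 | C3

C4 F3 Ab4 G3 C4

A perfect octave up from C3 gives C4.
F2: an octave up reaches F, and 12 semitones makes it F3.
A perfect octave up from Ab3 gives Ab4.
A perfect octave up from G2 gives G3.
A perfect octave up from C3 gives C4.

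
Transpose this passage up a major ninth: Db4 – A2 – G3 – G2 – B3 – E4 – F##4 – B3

Eb5 B3 A4 A3 C#5 F#5 G##5 C#5

Db4 → Eb5
A2 → B3
G3 → A4
G2 → A3
B3 → C#5
E4 → F#5
F##4 → G##5
B3 → C#5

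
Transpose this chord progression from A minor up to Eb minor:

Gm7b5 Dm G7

A minor up to Eb minor is a diminished fifth; each chord root moves by that interval while the quality stays the same.
Gm7b5: root G up a diminished fifth → Db, giving Dbm7b5.
Dm: root D up a diminished fifth → Ab, giving Abm.
G7: root G up a diminished fifth → Db, giving Db7.

Dbm7b5 Abm Db7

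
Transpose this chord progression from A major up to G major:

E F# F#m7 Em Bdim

D E Em7 Dm Adim

A major up to G major is a minor seventh; each chord root moves by that interval while the quality stays the same.
E: root E up a minor seventh → D, giving D.
F#: root F# up a minor seventh → E, giving E.
F#m7: root F# up a minor seventh → E, giving Em7.
Em: root E up a minor seventh → D, giving Dm.
Bdim: root B up a minor seventh → A, giving Adim.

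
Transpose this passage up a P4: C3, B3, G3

C3 up a perfect fourth is F3.
A perfect fourth up from B3 gives E4.
G3: a fourth up reaches C, and 5 semitones makes it C4.

F3 E4 C4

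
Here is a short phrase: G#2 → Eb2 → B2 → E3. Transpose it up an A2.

An augmented second up from G#2 gives A##2.
Eb2 up an augmented second is F#2.
B2 up an augmented second is C##3.
An augmented second up from E3 gives F##3.

A##2 F#2 C##3 F##3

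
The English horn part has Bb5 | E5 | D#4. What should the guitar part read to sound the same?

Eb6 A5 G#4

First find concert pitch: the English horn sounds a perfect fifth below written, so Bb5 E5 D#4 sounds Eb5 A4 G#3.
Then write for guitar: it sounds a perfect octave below written, so the part must be a perfect octave above concert.
Eb5 → Eb6
A4 → A5
G#3 → G#4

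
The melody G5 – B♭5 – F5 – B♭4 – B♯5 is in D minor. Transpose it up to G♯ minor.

From D up to G♯ is an augmented fourth; apply that to each pitch.
G5 gives C#6
Bb5 gives E6
F5 gives B5
Bb4 gives E5
B#5 gives E##6

C#6 E6 B5 E5 E##6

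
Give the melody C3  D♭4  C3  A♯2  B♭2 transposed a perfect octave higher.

C3 up a perfect octave is C4.
Db4 up a perfect octave is Db5.
A perfect octave up from C3 gives C4.
A#2 up a perfect octave is A#3.
Bb2: an octave up reaches B, and 12 semitones makes it Bb3.

C4 Db5 C4 A#3 Bb3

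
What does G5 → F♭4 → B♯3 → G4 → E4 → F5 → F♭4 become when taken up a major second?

G5 -> A5
Fb4 -> Gb4
B#3 -> C##4
G4 -> A4
E4 -> F#4
F5 -> G5
Fb4 -> Gb4

A5 Gb4 C##4 A4 F#4 G5 Gb4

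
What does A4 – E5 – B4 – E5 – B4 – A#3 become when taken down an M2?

A4: a second down reaches G, and 2 semitones makes it G4.
A major second down from E5 gives D5.
A major second down from B4 gives A4.
A major second down from E5 gives D5.
A major second down from B4 gives A4.
A major second down from A#3 gives G#3.

G4 D5 A4 D5 A4 G#3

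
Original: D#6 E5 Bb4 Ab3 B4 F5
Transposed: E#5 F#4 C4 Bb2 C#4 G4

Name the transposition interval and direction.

down a minor seventh

Take the first pair: D#6 → E#5. D to E spans 7 letter names, so the interval is some kind of seventh.
E#5 to D#6 is 10 semitones, which makes it a minor seventh; the second version is lower, so the direction is down.
Checking another pair — F5 → G4 — gives the same interval.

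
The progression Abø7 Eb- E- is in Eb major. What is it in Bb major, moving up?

Ebø7 Bb- B-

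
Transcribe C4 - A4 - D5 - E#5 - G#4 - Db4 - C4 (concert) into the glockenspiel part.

C2 A2 D3 E#3 G#2 Db2 C2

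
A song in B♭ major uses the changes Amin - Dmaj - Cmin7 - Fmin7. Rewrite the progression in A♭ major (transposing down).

B♭ major down to A♭ major is a major second; each chord root moves by that interval while the quality stays the same.
Amin: root A down a major second → G, giving Gmin.
Dmaj: root D down a major second → C, giving Cmaj.
Cmin7: root C down a major second → Bb, giving Bbmin7.
Fmin7: root F down a major second → Eb, giving Ebmin7.

Gmin Cmaj Bbmin7 Ebmin7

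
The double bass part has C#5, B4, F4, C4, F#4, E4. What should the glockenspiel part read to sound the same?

First find concert pitch: the double bass sounds a perfect octave below written, so C#5 B4 F4 C4 F#4 E4 sounds C#4 B3 F3 C3 F#3 E3.
Then write for glockenspiel: it sounds a perfect fifteenth above written, so the part must be a perfect fifteenth below concert.
C#4 → C#2
B3 → B1
F3 → F1
C3 → C1
F#3 → F#1
E3 → E1

C#2 B1 F1 C1 F#1 E1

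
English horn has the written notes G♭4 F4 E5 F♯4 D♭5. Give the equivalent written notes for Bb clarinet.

Db4 C4 B4 C#4 Ab4

First find concert pitch: the English horn sounds a perfect fifth below written, so G♭4 F4 E5 F♯4 D♭5 sounds Cb4 Bb3 A4 B3 Gb4.
Then write for Bb clarinet: it sounds a major second below written, so the part must be a major second above concert.
Cb4 → Db4
Bb3 → C4
A4 → B4
B3 → C#4
Gb4 → Ab4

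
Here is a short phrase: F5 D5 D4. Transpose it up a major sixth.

D6 B5 B4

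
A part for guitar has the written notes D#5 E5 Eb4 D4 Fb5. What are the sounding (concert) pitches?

D#4 E4 Eb3 D3 Fb4

The guitar sounds a perfect octave below written, so transpose each written note down a perfect octave.
D#5 → D#4
E5 → E4
Eb4 → Eb3
D4 → D3
Fb5 → Fb4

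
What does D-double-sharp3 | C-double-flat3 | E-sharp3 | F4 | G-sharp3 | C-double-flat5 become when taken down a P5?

D##3 becomes G##2
Cbb3 becomes Fbb2
E#3 becomes A#2
F4 becomes Bb3
G#3 becomes C#3
Cbb5 becomes Fbb4

G##2 Fbb2 A#2 Bb3 C#3 Fbb4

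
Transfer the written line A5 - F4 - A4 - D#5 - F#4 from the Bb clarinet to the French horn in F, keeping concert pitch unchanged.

First find concert pitch: the Bb clarinet sounds a major second below written, so A5 F4 A4 D#5 F#4 sounds G5 Eb4 G4 C#5 E4.
Then write for French horn in F: it sounds a perfect fifth below written, so the part must be a perfect fifth above concert.
G5 → D6
Eb4 → Bb4
G4 → D5
C#5 → G#5
E4 → B4

D6 Bb4 D5 G#5 B4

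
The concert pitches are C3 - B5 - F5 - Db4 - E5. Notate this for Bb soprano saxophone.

D3 C#6 G5 Eb4 F#5

The Bb soprano saxophone sounds a major second below written, so the written part must be a major second above concert — transpose each note up.
C3 to D3
B5 to C#6
F5 to G5
Db4 to Eb4
E5 to F#5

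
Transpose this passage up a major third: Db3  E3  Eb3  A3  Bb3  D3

A major third up from Db3 gives F3.
E3: a third up reaches G, and 4 semitones makes it G#3.
A major third up from Eb3 gives G3.
A3: a third up reaches C, and 4 semitones makes it C#4.
A major third up from Bb3 gives D4.
D3: a third up reaches F, and 4 semitones makes it F#3.

F3 G#3 G3 C#4 D4 F#3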